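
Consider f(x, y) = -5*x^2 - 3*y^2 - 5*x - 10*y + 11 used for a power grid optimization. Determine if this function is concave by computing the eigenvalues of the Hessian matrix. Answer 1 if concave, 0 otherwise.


The Hessian of f(x,y) = -5*x^2 - 3*y^2 - 5*x - 10*y + 11 is:
H = [[-10, 0], [0, -6]]
Trace = -10 - 6 = -16
Determinant = -10*-6 - (0)^2 = 60
Discriminant = (-16)^2 - 4*60 = 16.0
Eigenvalues: lambda_1 = -10.0, lambda_2 = -6.0
The function is concave.

1


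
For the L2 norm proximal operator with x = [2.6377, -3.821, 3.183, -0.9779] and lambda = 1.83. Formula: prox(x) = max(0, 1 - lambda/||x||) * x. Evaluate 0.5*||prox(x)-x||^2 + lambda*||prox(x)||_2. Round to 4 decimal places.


Step 1: Compute ||x||.
||x|| = 5.7136
Step 2: Compute scaling factor.
scale = max(0, 1 - 1.83/5.7136) = 0.6797
Step 3: prox(x) = [1.7929, -2.5972, 2.1635, -0.6647]
||prox(x)|| = 3.8836
Step 4: Proximal objective.
0.5*||prox-x||^2 = 1.6745
lambda*||prox|| = 7.107
Total = 8.7814


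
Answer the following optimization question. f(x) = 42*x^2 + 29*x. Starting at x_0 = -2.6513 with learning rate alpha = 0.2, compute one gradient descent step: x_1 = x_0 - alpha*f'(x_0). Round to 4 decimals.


We compute the gradient at x_0 and apply the update.
f'(x) = 84*x + 29
f'(-2.6513) = 84*-2.6513 + 29 = -193.7092
x_1 = -2.6513 - 0.2*-193.7092 = 36.0905


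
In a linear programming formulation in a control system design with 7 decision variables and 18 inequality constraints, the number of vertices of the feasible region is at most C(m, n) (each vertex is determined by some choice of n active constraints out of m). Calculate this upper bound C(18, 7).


Each vertex corresponds to some choice of n active constraints out of m, so the number of vertices is at most C(m, n) = m! / (n!(m-n)!).
m = 18, n = 7
Numerator: 18 * 17 * 16 * 15 * 14 * 13 * 12
Denominator: 7! = 5040
C(18, 7) = 31824


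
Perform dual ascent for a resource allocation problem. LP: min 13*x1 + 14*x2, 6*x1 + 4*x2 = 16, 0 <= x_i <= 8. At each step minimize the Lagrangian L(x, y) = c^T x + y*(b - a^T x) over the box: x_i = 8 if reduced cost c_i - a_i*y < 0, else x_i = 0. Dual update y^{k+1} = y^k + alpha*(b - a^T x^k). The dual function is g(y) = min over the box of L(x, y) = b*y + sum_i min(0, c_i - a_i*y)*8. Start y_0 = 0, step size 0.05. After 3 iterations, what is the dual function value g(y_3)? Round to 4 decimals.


Dual ascent for LP: min 13*x1 + 14*x2, 6*x1 + 4*x2 = 16, 0 <= x_i <= 8
Step 1: y^k = 0.0, reduced costs: (13.0, 14.0)
  x^k = (0.0, 0.0), subgradient = b - a^T x = 16.0
  y^{k+1} = 0.0 + 0.05*16.0 = 0.8
Step 2: y^k = 0.8, reduced costs: (8.2, 10.8)
  x^k = (0.0, 0.0), subgradient = b - a^T x = 16.0
  y^{k+1} = 0.8 + 0.05*16.0 = 1.6
Step 3: y^k = 1.6, reduced costs: (3.4, 7.6)
  x^k = (0.0, 0.0), subgradient = b - a^T x = 16.0
  y^{k+1} = 1.6 + 0.05*16.0 = 2.4
Dual objective at y_3 = 2.4: reduced costs (-1.4, 4.4), box minimizer x = (8.0, 0.0)
g(y_3) = b*y + (c1 - a1*y)*x1 + (c2 - a2*y)*x2 = 16*2.4 + (-1.4)*8.0 + 4.4*0.0 = 38.4 - 11.2 + 0.0 = 27.2


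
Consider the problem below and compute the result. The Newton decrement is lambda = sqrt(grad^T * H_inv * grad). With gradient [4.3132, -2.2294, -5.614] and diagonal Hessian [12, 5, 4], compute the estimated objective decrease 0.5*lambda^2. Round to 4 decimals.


Step 1: H is diagonal, so H^(-1) * g = [0.3594, -0.4459, -1.4035].
Step 2: g^T H^(-1) g = sum_i g_i^2 / H_ii
  = (4.3132)^2/12 + (-2.2294)^2/5 + (-5.614)^2/4
  = 1.5503 + 0.994 + 7.8792 = 10.4236
Step 3: Objective decrease = 0.5 * g^T H^(-1) g = 5.2118


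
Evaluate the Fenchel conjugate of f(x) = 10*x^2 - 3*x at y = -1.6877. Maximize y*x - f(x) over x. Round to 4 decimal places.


f*(y) = sup_x {y*x - a*x^2 - b*x} = sup_x {(y-b)*x - a*x^2}
FOC: (y - b) - 2a*x = 0 => x* = (y - b)/(2a)
x* = (-1.6877 + 3)/(2*10) = 0.0656
f*(-1.6877) = (y-b)^2/(4a) = (-1.6877 + 3)^2/(4*10)
= 1.7221/40 = 0.0431


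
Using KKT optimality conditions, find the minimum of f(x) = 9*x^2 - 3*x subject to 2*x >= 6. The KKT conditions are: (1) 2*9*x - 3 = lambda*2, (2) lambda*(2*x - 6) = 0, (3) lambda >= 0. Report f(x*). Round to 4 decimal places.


Step 1: Try lambda = 0 (constraint inactive).
x_unc = 3/(2*9) = 0.1667
Check: 2*0.1667 = 0.3334 < 6 -- violated!
Step 2: Constraint must be active: 2*x = 6
x* = 6/2 = 3.0
lambda = (2*9*3.0 - 3)/2 = 25.5
Step 3: Compute optimal value.
f(x*) = 9*3.0^2 - 3*3.0 = 72.0


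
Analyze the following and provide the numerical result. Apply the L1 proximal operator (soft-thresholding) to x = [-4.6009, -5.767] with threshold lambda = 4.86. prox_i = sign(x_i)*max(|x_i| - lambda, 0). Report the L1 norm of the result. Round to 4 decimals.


Soft-thresholding with lambda = 4.86:
prox(-4.6009) = sign(-4.6009)*max(|-4.6009| - 4.86, 0) = 0.0
prox(-5.767) = sign(-5.767)*max(|-5.767| - 4.86, 0) = -0.907
prox(x) = [0.0, -0.907]
||prox(x)||_1 = 0.0 + 0.907 = 0.907


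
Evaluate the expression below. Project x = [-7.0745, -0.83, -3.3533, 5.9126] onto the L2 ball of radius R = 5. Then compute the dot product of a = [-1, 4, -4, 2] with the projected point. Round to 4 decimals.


Step 1: Compute ||x|| (intermediates to 6 decimals).
||x|| = sqrt((-7.0745)^2 + (-0.83)^2 + (-3.3533)^2 + 5.9126^2) = 9.845857
Step 2: Project.
Since ||x|| > R, scale = R/||x|| = 5/9.845857 = 0.507828, proj(x) = scale * x
proj(x) = [-3.592629, -0.421497, -1.7029, 3.002584]
Step 3: Dot product.
a^T * proj(x) = -1*(-3.592629) + 4*(-0.421497) - 4*(-1.7029) + 2*3.002584 = 14.7234


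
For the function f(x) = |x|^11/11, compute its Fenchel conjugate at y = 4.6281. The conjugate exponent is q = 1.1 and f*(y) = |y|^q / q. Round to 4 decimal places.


The conjugate exponent q satisfies 1/p + 1/q = 1.
p = 11, so q = 11/(11 - 1) = 1.1
|y|^q = 4.6281^1.1 = 5.3944
f*(4.6281) = 5.3944 / 1.1 = 4.904


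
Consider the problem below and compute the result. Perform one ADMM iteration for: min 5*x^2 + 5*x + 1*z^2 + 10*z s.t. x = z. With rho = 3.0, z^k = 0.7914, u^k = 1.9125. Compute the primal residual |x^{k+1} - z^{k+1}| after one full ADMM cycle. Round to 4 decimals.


ADMM iteration with rho = 3.0, z^k = 0.7914, u^k = 1.9125
Step 1: x-update.
Minimize 5*x^2 + 5*x + (3.0/2)*(x - 0.7914 + 1.9125)^2
FOC: (2*5 + 3.0)*x = -5 + 3.0*(0.7914 - 1.9125)
x^{k+1} = -0.6433
Step 2: z-update.
Minimize 1*z^2 + 10*z + (3.0/2)*(-0.6433 - z + 1.9125)^2
FOC: (2*1 + 3.0)*z = -10 + 3.0*(-0.6433 + 1.9125)
z^{k+1} = -1.2385
Step 3: u-update.
u^{k+1} = 1.9125 - 0.6433 + 1.2385 = 2.5077
Step 4: Primal residual = |-0.6433 + 1.2385| = 0.5952


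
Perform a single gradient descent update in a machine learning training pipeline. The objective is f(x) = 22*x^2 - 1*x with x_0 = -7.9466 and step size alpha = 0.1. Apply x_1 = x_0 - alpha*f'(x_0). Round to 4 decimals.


We compute the gradient at x_0 and apply the update.
f'(x) = 44*x - 1
f'(-7.9466) = 44*-7.9466 - 1 = -350.6504
x_1 = -7.9466 - 0.1*-350.6504 = 27.1184


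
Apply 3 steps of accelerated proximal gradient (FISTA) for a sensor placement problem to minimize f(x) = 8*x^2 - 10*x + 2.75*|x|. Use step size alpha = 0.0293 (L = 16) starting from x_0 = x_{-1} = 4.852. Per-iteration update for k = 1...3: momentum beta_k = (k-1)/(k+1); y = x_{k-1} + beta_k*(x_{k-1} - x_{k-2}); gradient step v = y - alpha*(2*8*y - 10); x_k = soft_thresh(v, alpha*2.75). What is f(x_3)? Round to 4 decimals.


FISTA on f(x) = 8*x^2 - 10*x + 2.75*|x|
L = 16, alpha = 0.0293
Iteration 1: beta = 0.0, y = 4.852 + 0.0*(4.852 - 4.852) = 4.852
  grad(y) = 67.632, v = y - alpha*grad = 2.8704
  prox(v) = soft_thresh(2.8704, 0.0806) = 2.7898
Iteration 2: beta = 0.3333, y = 2.7898 + 0.3333*(2.7898 - 4.852) = 2.1024
  grad(y) = 23.6386, v = y - alpha*grad = 1.4098
  prox(v) = soft_thresh(1.4098, 0.0806) = 1.3292
Iteration 3: beta = 0.5, y = 1.3292 + 0.5*(1.3292 - 2.7898) = 0.5989
  grad(y) = -0.4171, v = y - alpha*grad = 0.6112
  prox(v) = soft_thresh(0.6112, 0.0806) = 0.5306
f(x_3) = 8*0.5306^2 - 10*0.5306 + 2.75*|0.5306| = -1.5946


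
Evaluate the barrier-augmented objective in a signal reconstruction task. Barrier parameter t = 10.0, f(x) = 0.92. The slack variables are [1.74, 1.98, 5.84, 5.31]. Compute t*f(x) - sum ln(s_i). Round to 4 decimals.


Step 1: Compute log-barrier.
ln values: [0.5539, 0.6831, 1.7647, 1.6696]
phi = -(0.5539 + 0.6831 + 1.7647 + 1.6696) = -4.6713
Step 2: Compute augmented objective.
t*f(x) = 10.0*0.92 = 9.2
Total = 9.2 - 4.6713 = 4.5287


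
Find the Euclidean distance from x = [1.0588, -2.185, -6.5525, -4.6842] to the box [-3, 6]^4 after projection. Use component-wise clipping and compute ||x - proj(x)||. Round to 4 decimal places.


Project each component onto [-3, 6].
clip(1.0588) = 1.0588, clip(-2.185) = -2.185, clip(-6.5525) = -3.0, clip(-4.6842) = -3.0
Projection = [1.0588, -2.185, -3.0, -3.0]
Squared diffs: [0.0, 0.0, 12.6203, 2.8365]
Distance = sqrt(15.4568) = 3.9315


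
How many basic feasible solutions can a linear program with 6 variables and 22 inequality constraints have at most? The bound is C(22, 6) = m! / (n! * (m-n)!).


Each vertex corresponds to some choice of n active constraints out of m, so the number of vertices is at most C(m, n) = m! / (n!(m-n)!).
m = 22, n = 6
Numerator: 22 * 21 * 20 * 19 * 18 * 17
Denominator: 6! = 720
C(22, 6) = 74613


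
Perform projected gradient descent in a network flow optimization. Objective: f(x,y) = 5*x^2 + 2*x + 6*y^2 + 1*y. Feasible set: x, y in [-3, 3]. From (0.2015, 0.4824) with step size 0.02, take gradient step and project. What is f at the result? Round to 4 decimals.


Step 1: Compute gradient at (0.2015, 0.4824).
grad_x = 2*5*0.2015 + 2 = 4.015
grad_y = 2*6*0.4824 + 1 = 6.7888
Step 2: Gradient step.
x_raw = 0.2015 - 0.02*4.015 = 0.1212
y_raw = 0.4824 - 0.02*6.7888 = 0.3466
Step 3: Project onto [-3, 3].
x_proj = clip(0.1212) = 0.1212
y_proj = clip(0.3466) = 0.3466
Step 4: Evaluate f.
f(0.1212, 0.3466) = 1.3834


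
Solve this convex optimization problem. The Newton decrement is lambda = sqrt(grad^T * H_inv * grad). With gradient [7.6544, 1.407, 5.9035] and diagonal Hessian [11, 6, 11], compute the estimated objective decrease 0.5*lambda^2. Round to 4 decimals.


Step 1: H is diagonal, so H^(-1) * g = [0.6959, 0.2345, 0.5367].
Step 2: g^T H^(-1) g = sum_i g_i^2 / H_ii
  = (7.6544)^2/11 + (1.407)^2/6 + (5.9035)^2/11
  = 5.3263 + 0.3299 + 3.1683 = 8.8246
Step 3: Objective decrease = 0.5 * g^T H^(-1) g = 4.4123


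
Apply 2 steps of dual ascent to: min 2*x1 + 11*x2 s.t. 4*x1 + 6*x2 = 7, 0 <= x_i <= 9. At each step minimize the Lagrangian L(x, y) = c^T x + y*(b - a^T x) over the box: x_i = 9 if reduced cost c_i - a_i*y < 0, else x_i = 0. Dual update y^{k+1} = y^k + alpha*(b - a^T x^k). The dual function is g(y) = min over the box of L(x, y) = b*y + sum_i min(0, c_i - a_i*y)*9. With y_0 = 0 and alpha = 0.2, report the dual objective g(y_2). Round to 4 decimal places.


Dual ascent for LP: min 2*x1 + 11*x2, 4*x1 + 6*x2 = 7, 0 <= x_i <= 9
Step 1: y^k = 0.0, reduced costs: (2.0, 11.0)
  x^k = (0.0, 0.0), subgradient = b - a^T x = 7.0
  y^{k+1} = 0.0 + 0.2*7.0 = 1.4
Step 2: y^k = 1.4, reduced costs: (-3.6, 2.6)
  x^k = (9.0, 0.0), subgradient = b - a^T x = -29.0
  y^{k+1} = 1.4 + 0.2*-29.0 = -4.4
Dual objective at y_2 = -4.4: reduced costs (19.6, 37.4), box minimizer x = (0.0, 0.0)
g(y_2) = b*y + (c1 - a1*y)*x1 + (c2 - a2*y)*x2 = 7*(-4.4) + 19.6*0.0 + 37.4*0.0 = -30.8 + 0.0 + 0.0 = -30.8


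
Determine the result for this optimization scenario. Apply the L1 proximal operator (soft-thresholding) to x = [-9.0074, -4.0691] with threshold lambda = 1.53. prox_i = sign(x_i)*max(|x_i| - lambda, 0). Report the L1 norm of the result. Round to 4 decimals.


Soft-thresholding with lambda = 1.53:
prox(-9.0074) = sign(-9.0074)*max(|-9.0074| - 1.53, 0) = -7.4774
prox(-4.0691) = sign(-4.0691)*max(|-4.0691| - 1.53, 0) = -2.5391
prox(x) = [-7.4774, -2.5391]
||prox(x)||_1 = 7.4774 + 2.5391 = 10.0165


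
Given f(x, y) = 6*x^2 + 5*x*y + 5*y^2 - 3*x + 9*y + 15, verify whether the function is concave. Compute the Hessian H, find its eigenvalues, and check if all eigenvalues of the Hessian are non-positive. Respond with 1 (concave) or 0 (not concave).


The Hessian of f(x,y) = 6*x^2 + 5*x*y + 5*y^2 - 3*x + 9*y + 15 is:
H = [[12, 5], [5, 10]]
Trace = 12 + 10 = 22
Determinant = 12*10 - (5)^2 = 95
Discriminant = (22)^2 - 4*95 = 104.0
Eigenvalues: lambda_1 = 5.901, lambda_2 = 16.099
The function is not concave.

0


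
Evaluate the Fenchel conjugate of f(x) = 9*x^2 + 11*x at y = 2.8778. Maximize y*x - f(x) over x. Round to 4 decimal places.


f*(y) = sup_x {y*x - a*x^2 - b*x} = sup_x {(y-b)*x - a*x^2}
FOC: (y - b) - 2a*x = 0 => x* = (y - b)/(2a)
x* = (2.8778 - 11)/(2*9) = -0.4512
f*(2.8778) = (y-b)^2/(4a) = (2.8778 - 11)^2/(4*9)
= 65.9701/36 = 1.8325


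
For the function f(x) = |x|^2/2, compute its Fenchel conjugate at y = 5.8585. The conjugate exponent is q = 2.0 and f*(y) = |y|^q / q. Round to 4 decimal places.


The conjugate exponent q satisfies 1/p + 1/q = 1.
p = 2, so q = 2/(2 - 1) = 2.0
|y|^q = 5.8585^2.0 = 34.322
f*(5.8585) = 34.322 / 2.0 = 17.161


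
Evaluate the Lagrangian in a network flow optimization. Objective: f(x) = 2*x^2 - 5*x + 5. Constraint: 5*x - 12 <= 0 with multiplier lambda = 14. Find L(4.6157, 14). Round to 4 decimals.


Step 1: Evaluate f(x).
f(4.6157) = 2*4.6157^2 - 5*4.6157 + 5 = 24.5309
Step 2: Evaluate g(x).
g(4.6157) = 5*4.6157 - 12 = 11.0785
Step 3: Compute Lagrangian.
L = 24.5309 + 14*11.0785 = 179.6299


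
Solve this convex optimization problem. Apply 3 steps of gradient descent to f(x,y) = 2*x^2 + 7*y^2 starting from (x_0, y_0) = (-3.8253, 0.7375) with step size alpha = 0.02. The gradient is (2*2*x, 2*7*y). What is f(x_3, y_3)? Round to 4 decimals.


Gradient descent on f(x,y) = 2*x^2 + 7*y^2.
Starting point: (-3.8253, 0.7375), alpha = 0.02
Step 1: grad_x = 2*2*-3.8253 = -15.3012, grad_y = 2*7*0.7375 = 10.325
  x_1 = -3.8253 - 0.02*-15.3012 = -3.5193
  y_1 = 0.7375 - 0.02*10.325 = 0.531
Step 2: grad_x = 2*2*-3.5193 = -14.0771, grad_y = 2*7*0.531 = 7.434
  x_2 = -3.5193 - 0.02*-14.0771 = -3.2377
  y_2 = 0.531 - 0.02*7.434 = 0.3823
Step 3: grad_x = 2*2*-3.2377 = -12.9509, grad_y = 2*7*0.3823 = 5.3525
  x_3 = -3.2377 - 0.02*-12.9509 = -2.9787
  y_3 = 0.3823 - 0.02*5.3525 = 0.2753
f(-2.9787, 0.2753) = 2*(-2.9787)^2 + 7*0.2753^2 = 18.2759


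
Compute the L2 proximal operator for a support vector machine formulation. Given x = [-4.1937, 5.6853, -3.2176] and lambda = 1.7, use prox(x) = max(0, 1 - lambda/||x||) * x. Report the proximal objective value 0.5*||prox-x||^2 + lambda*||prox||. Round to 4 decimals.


Step 1: Compute ||x||.
||x|| = 7.7629
Step 2: Compute scaling factor.
scale = max(0, 1 - 1.7/7.7629) = 0.781
Step 3: prox(x) = [-3.2753, 4.4403, -2.513]
||prox(x)|| = 6.0629
Step 4: Proximal objective.
0.5*||prox-x||^2 = 1.445
lambda*||prox|| = 10.3069
Total = 11.7519


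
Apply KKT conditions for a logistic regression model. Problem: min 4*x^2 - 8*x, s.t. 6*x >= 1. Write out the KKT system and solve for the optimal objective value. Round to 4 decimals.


Step 1: Try lambda = 0 (constraint inactive).
Stationarity: 2*4*x - 8 = 0
x* = 8/(2*4) = 1.0
Check constraint: 6*1.0 = 6.0 >= 1 -- satisfied.
Step 2: Compute optimal value.
f(x*) = 4*1.0^2 - 8*1.0 = -4.0


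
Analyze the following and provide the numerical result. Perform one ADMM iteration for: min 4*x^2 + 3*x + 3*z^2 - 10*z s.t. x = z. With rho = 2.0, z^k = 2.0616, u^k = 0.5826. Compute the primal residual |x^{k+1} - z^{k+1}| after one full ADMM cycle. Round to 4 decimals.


ADMM iteration with rho = 2.0, z^k = 2.0616, u^k = 0.5826
Step 1: x-update.
Minimize 4*x^2 + 3*x + (2.0/2)*(x - 2.0616 + 0.5826)^2
FOC: (2*4 + 2.0)*x = -3 + 2.0*(2.0616 - 0.5826)
x^{k+1} = -0.0042
Step 2: z-update.
Minimize 3*z^2 - 10*z + (2.0/2)*(-0.0042 - z + 0.5826)^2
FOC: (2*3 + 2.0)*z = 10 + 2.0*(-0.0042 + 0.5826)
z^{k+1} = 1.3946
Step 3: u-update.
u^{k+1} = 0.5826 - 0.0042 - 1.3946 = -0.8162
Step 4: Primal residual = |-0.0042 - 1.3946| = 1.3988


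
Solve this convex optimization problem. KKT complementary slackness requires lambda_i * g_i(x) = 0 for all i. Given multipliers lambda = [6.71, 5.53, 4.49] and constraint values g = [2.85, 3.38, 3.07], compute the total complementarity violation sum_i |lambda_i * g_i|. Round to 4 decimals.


KKT complementary slackness check:
lambda_1 * g_1 = 6.71 * 2.85 = 19.1235
lambda_2 * g_2 = 5.53 * 3.38 = 18.6914
lambda_3 * g_3 = 4.49 * 3.07 = 13.7843
Total violation = 19.1235 + 18.6914 + 13.7843 = 51.5992


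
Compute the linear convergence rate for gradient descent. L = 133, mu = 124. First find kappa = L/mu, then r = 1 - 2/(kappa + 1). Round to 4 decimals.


Step 1: Compute the condition number.
kappa = L/mu = 133/124 = 1.0726
Step 2: Compute the convergence rate.
r = 1 - 2/(kappa + 1) = 1 - 2*mu/(L + mu) = (L - mu)/(L + mu) = 9/257 = 0.035


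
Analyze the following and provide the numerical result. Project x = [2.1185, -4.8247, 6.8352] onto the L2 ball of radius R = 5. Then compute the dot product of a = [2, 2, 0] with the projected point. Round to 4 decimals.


Step 1: Compute ||x|| (intermediates to 6 decimals).
||x|| = sqrt(2.1185^2 + (-4.8247)^2 + 6.8352^2) = 8.630512
Step 2: Project.
Since ||x|| > R, scale = R/||x|| = 5/8.630512 = 0.57934, proj(x) = scale * x
proj(x) = [1.227332, -2.795142, 3.959905]
Step 3: Dot product.
a^T * proj(x) = 2*1.227332 + 2*(-2.795142) + 0*3.959905 = -3.1356


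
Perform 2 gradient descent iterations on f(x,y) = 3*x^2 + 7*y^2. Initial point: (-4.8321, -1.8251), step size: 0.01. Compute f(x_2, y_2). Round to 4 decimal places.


Gradient descent on f(x,y) = 3*x^2 + 7*y^2.
Starting point: (-4.8321, -1.8251), alpha = 0.01
Step 1: grad_x = 2*3*-4.8321 = -28.9926, grad_y = 2*7*-1.8251 = -25.5514
  x_1 = -4.8321 - 0.01*-28.9926 = -4.5422
  y_1 = -1.8251 - 0.01*-25.5514 = -1.5696
Step 2: grad_x = 2*3*-4.5422 = -27.253, grad_y = 2*7*-1.5696 = -21.9742
  x_2 = -4.5422 - 0.01*-27.253 = -4.2696
  y_2 = -1.5696 - 0.01*-21.9742 = -1.3498
f(-4.2696, -1.3498) = 3*(-4.2696)^2 + 7*(-1.3498)^2 = 67.4441


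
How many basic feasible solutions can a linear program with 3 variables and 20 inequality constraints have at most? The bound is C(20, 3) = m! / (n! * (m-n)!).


Each vertex corresponds to some choice of n active constraints out of m, so the number of vertices is at most C(m, n) = m! / (n!(m-n)!).
m = 20, n = 3
Numerator: 20 * 19 * 18
Denominator: 3! = 6
C(20, 3) = 1140


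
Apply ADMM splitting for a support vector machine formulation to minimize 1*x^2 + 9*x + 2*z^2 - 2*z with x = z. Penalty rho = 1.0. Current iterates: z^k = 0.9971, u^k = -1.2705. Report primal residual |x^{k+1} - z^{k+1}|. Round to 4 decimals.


ADMM iteration with rho = 1.0, z^k = 0.9971, u^k = -1.2705
Step 1: x-update.
Minimize 1*x^2 + 9*x + (1.0/2)*(x - 0.9971 - 1.2705)^2
FOC: (2*1 + 1.0)*x = -9 + 1.0*(0.9971 + 1.2705)
x^{k+1} = -2.2441
Step 2: z-update.
Minimize 2*z^2 - 2*z + (1.0/2)*(-2.2441 - z - 1.2705)^2
FOC: (2*2 + 1.0)*z = 2 + 1.0*(-2.2441 - 1.2705)
z^{k+1} = -0.3029
Step 3: u-update.
u^{k+1} = -1.2705 - 2.2441 + 0.3029 = -3.2117
Step 4: Primal residual = |-2.2441 + 0.3029| = 1.9412


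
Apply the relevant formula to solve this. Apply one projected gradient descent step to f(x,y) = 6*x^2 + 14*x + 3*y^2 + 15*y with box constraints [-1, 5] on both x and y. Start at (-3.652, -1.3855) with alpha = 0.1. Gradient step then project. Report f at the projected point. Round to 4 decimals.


Step 1: Compute gradient at (-3.652, -1.3855).
grad_x = 2*6*-3.652 + 14 = -29.824
grad_y = 2*3*-1.3855 + 15 = 6.687
Step 2: Gradient step.
x_raw = -3.652 - 0.1*-29.824 = -0.6696
y_raw = -1.3855 - 0.1*6.687 = -2.0542
Step 3: Project onto [-1, 5].
x_proj = clip(-0.6696) = -0.6696
y_proj = clip(-2.0542) = -1.0
Step 4: Evaluate f.
f(-0.6696, -1.0) = -18.6842


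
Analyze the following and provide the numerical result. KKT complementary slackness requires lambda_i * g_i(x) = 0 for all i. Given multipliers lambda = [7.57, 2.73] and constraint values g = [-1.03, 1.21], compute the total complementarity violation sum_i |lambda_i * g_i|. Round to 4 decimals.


KKT complementary slackness check:
lambda_1 * g_1 = 7.57 * -1.03 = -7.7971
lambda_2 * g_2 = 2.73 * 1.21 = 3.3033
Total violation = 7.7971 + 3.3033 = 11.1004


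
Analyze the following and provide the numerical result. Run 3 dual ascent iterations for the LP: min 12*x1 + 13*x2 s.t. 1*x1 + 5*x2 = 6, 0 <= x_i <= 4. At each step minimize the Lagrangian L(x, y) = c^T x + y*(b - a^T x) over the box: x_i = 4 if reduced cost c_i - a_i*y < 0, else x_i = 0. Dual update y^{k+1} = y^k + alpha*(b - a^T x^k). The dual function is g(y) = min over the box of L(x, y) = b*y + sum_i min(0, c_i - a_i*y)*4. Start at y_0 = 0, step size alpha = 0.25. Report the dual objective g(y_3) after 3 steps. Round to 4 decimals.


Dual ascent for LP: min 12*x1 + 13*x2, 1*x1 + 5*x2 = 6, 0 <= x_i <= 4
Step 1: y^k = 0.0, reduced costs: (12.0, 13.0)
  x^k = (0.0, 0.0), subgradient = b - a^T x = 6.0
  y^{k+1} = 0.0 + 0.25*6.0 = 1.5
Step 2: y^k = 1.5, reduced costs: (10.5, 5.5)
  x^k = (0.0, 0.0), subgradient = b - a^T x = 6.0
  y^{k+1} = 1.5 + 0.25*6.0 = 3.0
Step 3: y^k = 3.0, reduced costs: (9.0, -2.0)
  x^k = (0.0, 4.0), subgradient = b - a^T x = -14.0
  y^{k+1} = 3.0 + 0.25*-14.0 = -0.5
Dual objective at y_3 = -0.5: reduced costs (12.5, 15.5), box minimizer x = (0.0, 0.0)
g(y_3) = b*y + (c1 - a1*y)*x1 + (c2 - a2*y)*x2 = 6*(-0.5) + 12.5*0.0 + 15.5*0.0 = -3.0 + 0.0 + 0.0 = -3.0


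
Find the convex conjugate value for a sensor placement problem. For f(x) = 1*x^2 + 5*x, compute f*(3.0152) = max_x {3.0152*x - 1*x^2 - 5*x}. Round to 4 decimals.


f*(y) = sup_x {y*x - a*x^2 - b*x} = sup_x {(y-b)*x - a*x^2}
FOC: (y - b) - 2a*x = 0 => x* = (y - b)/(2a)
x* = (3.0152 - 5)/(2*1) = -0.9924
f*(3.0152) = (y-b)^2/(4a) = (3.0152 - 5)^2/(4*1)
= 3.9394/4 = 0.9849


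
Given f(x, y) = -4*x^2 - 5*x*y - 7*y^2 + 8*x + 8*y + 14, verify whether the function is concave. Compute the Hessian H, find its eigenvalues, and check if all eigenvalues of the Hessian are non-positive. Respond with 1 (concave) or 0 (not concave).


The Hessian of f(x,y) = -4*x^2 - 5*x*y - 7*y^2 + 8*x + 8*y + 14 is:
H = [[-8, -5], [-5, -14]]
Trace = -8 - 14 = -22
Determinant = -8*-14 - (-5)^2 = 87
Discriminant = (-22)^2 - 4*87 = 136.0
Eigenvalues: lambda_1 = -16.831, lambda_2 = -5.169
The function is concave.

1


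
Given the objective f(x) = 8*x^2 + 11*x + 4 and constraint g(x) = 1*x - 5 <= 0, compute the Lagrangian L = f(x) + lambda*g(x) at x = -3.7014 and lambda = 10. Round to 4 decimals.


Step 1: Evaluate f(x).
f(-3.7014) = 8*(-3.7014)^2 + 11*(-3.7014) + 4 = 72.8875
Step 2: Evaluate g(x).
g(-3.7014) = 1*-3.7014 - 5 = -8.7014
Step 3: Compute Lagrangian.
L = 72.8875 + 10*-8.7014 = -14.1265


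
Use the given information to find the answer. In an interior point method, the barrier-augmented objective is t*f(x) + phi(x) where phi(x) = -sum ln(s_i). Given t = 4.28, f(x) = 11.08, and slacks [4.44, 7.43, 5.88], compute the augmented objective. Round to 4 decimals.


Step 1: Compute log-barrier.
ln values: [1.4907, 2.0055, 1.7716]
phi = -(1.4907 + 2.0055 + 1.7716) = -5.2677
Step 2: Compute augmented objective.
t*f(x) = 4.28*11.08 = 47.4224
Total = 47.4224 - 5.2677 = 42.1547


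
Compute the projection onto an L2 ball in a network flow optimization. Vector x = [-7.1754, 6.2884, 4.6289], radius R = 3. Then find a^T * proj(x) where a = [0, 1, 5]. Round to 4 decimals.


Step 1: Compute ||x|| (intermediates to 6 decimals).
||x|| = sqrt((-7.1754)^2 + 6.2884^2 + 4.6289^2) = 10.604577
Step 2: Project.
Since ||x|| > R, scale = R/||x|| = 3/10.604577 = 0.282897, proj(x) = scale * x
proj(x) = [-2.029899, 1.778969, 1.309502]
Step 3: Dot product.
a^T * proj(x) = 0*(-2.029899) + 1*1.778969 + 5*1.309502 = 8.3265


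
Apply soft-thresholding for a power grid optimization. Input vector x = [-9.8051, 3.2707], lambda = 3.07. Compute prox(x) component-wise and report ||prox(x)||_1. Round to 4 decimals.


Soft-thresholding with lambda = 3.07:
prox(-9.8051) = sign(-9.8051)*max(|-9.8051| - 3.07, 0) = -6.7351
prox(3.2707) = sign(3.2707)*max(|3.2707| - 3.07, 0) = 0.2007
prox(x) = [-6.7351, 0.2007]
||prox(x)||_1 = 6.7351 + 0.2007 = 6.9358


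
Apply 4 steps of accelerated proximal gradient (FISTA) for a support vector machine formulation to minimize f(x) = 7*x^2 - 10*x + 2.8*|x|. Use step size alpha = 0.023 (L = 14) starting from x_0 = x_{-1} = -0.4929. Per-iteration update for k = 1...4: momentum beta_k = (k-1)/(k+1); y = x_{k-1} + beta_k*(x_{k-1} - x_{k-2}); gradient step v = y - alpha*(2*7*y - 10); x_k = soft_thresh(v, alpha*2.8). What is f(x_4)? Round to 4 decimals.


FISTA on f(x) = 7*x^2 - 10*x + 2.8*|x|
L = 14, alpha = 0.023
Iteration 1: beta = 0.0, y = -0.4929 + 0.0*(-0.4929 + 0.4929) = -0.4929
  grad(y) = -16.9006, v = y - alpha*grad = -0.1042
  prox(v) = soft_thresh(-0.1042, 0.0644) = -0.0398
Iteration 2: beta = 0.3333, y = -0.0398 + 0.3333*(-0.0398 + 0.4929) = 0.1113
  grad(y) = -8.4425, v = y - alpha*grad = 0.3054
  prox(v) = soft_thresh(0.3054, 0.0644) = 0.241
Iteration 3: beta = 0.5, y = 0.241 + 0.5*(0.241 + 0.0398) = 0.3814
  grad(y) = -4.6599, v = y - alpha*grad = 0.4886
  prox(v) = soft_thresh(0.4886, 0.0644) = 0.4242
Iteration 4: beta = 0.6, y = 0.4242 + 0.6*(0.4242 - 0.241) = 0.5341
  grad(y) = -2.5223, v = y - alpha*grad = 0.5921
  prox(v) = soft_thresh(0.5921, 0.0644) = 0.5277
f(x_4) = 7*0.5277^2 - 10*0.5277 + 2.8*|0.5277| = -1.8502


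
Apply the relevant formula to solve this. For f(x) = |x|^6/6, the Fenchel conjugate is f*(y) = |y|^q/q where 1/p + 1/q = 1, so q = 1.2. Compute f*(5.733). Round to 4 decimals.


The conjugate exponent q satisfies 1/p + 1/q = 1.
p = 6, so q = 6/(6 - 1) = 1.2
|y|^q = 5.733^1.2 = 8.1294
f*(5.733) = 8.1294 / 1.2 = 6.7745


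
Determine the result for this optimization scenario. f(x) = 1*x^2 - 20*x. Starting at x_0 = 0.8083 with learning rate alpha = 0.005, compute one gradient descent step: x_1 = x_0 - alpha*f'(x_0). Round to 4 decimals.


We compute the gradient at x_0 and apply the update.
f'(x) = 2*x - 20
f'(0.8083) = 2*0.8083 - 20 = -18.3834
x_1 = 0.8083 - 0.005*-18.3834 = 0.9002


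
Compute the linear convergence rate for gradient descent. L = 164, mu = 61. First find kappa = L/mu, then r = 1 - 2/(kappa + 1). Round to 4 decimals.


Step 1: Compute the condition number.
kappa = L/mu = 164/61 = 2.6885
Step 2: Compute the convergence rate.
r = 1 - 2/(kappa + 1) = 1 - 2*mu/(L + mu) = (L - mu)/(L + mu) = 103/225 = 0.4578


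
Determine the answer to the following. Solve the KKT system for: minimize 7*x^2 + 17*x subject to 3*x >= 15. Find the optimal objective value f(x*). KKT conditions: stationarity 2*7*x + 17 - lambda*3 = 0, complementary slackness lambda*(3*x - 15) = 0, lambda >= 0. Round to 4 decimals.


Step 1: Try lambda = 0 (constraint inactive).
x_unc = -17/(2*7) = -1.2143
Check: 3*-1.2143 = -3.6429 < 15 -- violated!
Step 2: Constraint must be active: 3*x = 15
x* = 15/3 = 5.0
lambda = (2*7*5.0 + 17)/3 = 29.0
Step 3: Compute optimal value.
f(x*) = 7*5.0^2 + 17*5.0 = 260.0


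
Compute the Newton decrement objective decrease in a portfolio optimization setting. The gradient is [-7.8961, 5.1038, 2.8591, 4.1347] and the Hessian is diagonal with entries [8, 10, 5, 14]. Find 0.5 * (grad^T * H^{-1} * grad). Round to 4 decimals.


Step 1: H is diagonal, so H^(-1) * g = [-0.987, 0.5104, 0.5718, 0.2953].
Step 2: g^T H^(-1) g = sum_i g_i^2 / H_ii
  = (-7.8961)^2/8 + (5.1038)^2/10 + (2.8591)^2/5 + (4.1347)^2/14
  = 7.7935 + 2.6049 + 1.6349 + 1.2211 = 13.2544
Step 3: Objective decrease = 0.5 * g^T H^(-1) g = 6.6272


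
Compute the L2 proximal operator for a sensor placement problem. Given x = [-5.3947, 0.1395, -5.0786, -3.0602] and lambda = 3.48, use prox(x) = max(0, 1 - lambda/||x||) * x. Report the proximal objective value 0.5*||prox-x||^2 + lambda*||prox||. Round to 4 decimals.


Step 1: Compute ||x||.
||x|| = 8.0174
Step 2: Compute scaling factor.
scale = max(0, 1 - 3.48/8.0174) = 0.5659
Step 3: prox(x) = [-3.0531, 0.0789, -2.8742, -1.7319]
||prox(x)|| = 4.5374
Step 4: Proximal objective.
0.5*||prox-x||^2 = 6.0552
lambda*||prox|| = 15.7902
Total = 21.8455


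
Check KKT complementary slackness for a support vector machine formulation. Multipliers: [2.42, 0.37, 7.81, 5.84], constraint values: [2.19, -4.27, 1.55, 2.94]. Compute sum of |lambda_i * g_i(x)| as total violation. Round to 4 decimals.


KKT complementary slackness check:
lambda_1 * g_1 = 2.42 * 2.19 = 5.2998
lambda_2 * g_2 = 0.37 * -4.27 = -1.5799
lambda_3 * g_3 = 7.81 * 1.55 = 12.1055
lambda_4 * g_4 = 5.84 * 2.94 = 17.1696
Total violation = 5.2998 + 1.5799 + 12.1055 + 17.1696 = 36.1548


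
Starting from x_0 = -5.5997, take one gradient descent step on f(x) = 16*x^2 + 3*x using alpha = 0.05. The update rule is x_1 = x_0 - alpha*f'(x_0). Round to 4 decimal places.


We compute the gradient at x_0 and apply the update.
f'(x) = 32*x + 3
f'(-5.5997) = 32*-5.5997 + 3 = -176.1904
x_1 = -5.5997 - 0.05*-176.1904 = 3.2098


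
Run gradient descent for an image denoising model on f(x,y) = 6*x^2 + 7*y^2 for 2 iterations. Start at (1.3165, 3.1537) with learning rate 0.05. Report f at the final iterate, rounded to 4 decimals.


Gradient descent on f(x,y) = 6*x^2 + 7*y^2.
Starting point: (1.3165, 3.1537), alpha = 0.05
Step 1: grad_x = 2*6*1.3165 = 15.798, grad_y = 2*7*3.1537 = 44.1518
  x_1 = 1.3165 - 0.05*15.798 = 0.5266
  y_1 = 3.1537 - 0.05*44.1518 = 0.9461
Step 2: grad_x = 2*6*0.5266 = 6.3192, grad_y = 2*7*0.9461 = 13.2455
  x_2 = 0.5266 - 0.05*6.3192 = 0.2106
  y_2 = 0.9461 - 0.05*13.2455 = 0.2838
f(0.2106, 0.2838) = 6*0.2106^2 + 7*0.2838^2 = 0.8301


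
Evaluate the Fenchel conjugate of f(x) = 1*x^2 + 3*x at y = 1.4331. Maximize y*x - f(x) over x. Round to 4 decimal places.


f*(y) = sup_x {y*x - a*x^2 - b*x} = sup_x {(y-b)*x - a*x^2}
FOC: (y - b) - 2a*x = 0 => x* = (y - b)/(2a)
x* = (1.4331 - 3)/(2*1) = -0.7835
f*(1.4331) = (y-b)^2/(4a) = (1.4331 - 3)^2/(4*1)
= 2.4552/4 = 0.6138


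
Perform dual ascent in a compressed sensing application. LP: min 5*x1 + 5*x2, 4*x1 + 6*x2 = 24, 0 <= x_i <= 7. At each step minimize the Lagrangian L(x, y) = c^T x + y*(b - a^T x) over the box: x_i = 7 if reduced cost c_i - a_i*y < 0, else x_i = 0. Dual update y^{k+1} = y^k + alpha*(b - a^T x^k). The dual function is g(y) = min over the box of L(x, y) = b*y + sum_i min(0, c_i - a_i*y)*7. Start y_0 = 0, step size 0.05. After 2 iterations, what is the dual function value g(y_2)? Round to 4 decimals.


Dual ascent for LP: min 5*x1 + 5*x2, 4*x1 + 6*x2 = 24, 0 <= x_i <= 7
Step 1: y^k = 0.0, reduced costs: (5.0, 5.0)
  x^k = (0.0, 0.0), subgradient = b - a^T x = 24.0
  y^{k+1} = 0.0 + 0.05*24.0 = 1.2
Step 2: y^k = 1.2, reduced costs: (0.2, -2.2)
  x^k = (0.0, 7.0), subgradient = b - a^T x = -18.0
  y^{k+1} = 1.2 + 0.05*-18.0 = 0.3
Dual objective at y_2 = 0.3: reduced costs (3.8, 3.2), box minimizer x = (0.0, 0.0)
g(y_2) = b*y + (c1 - a1*y)*x1 + (c2 - a2*y)*x2 = 24*0.3 + 3.8*0.0 + 3.2*0.0 = 7.2 + 0.0 + 0.0 = 7.2


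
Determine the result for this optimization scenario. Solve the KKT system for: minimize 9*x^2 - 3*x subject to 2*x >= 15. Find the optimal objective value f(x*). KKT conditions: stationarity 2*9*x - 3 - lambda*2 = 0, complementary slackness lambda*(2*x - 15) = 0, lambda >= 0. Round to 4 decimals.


Step 1: Try lambda = 0 (constraint inactive).
x_unc = 3/(2*9) = 0.1667
Check: 2*0.1667 = 0.3334 < 15 -- violated!
Step 2: Constraint must be active: 2*x = 15
x* = 15/2 = 7.5
lambda = (2*9*7.5 - 3)/2 = 66.0
Step 3: Compute optimal value.
f(x*) = 9*7.5^2 - 3*7.5 = 483.75


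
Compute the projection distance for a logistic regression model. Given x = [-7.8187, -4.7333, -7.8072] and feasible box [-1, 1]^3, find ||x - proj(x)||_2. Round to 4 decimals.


Project each component onto [-1, 1].
clip(-7.8187) = -1.0, clip(-4.7333) = -1.0, clip(-7.8072) = -1.0
Projection = [-1.0, -1.0, -1.0]
Squared diffs: [46.4947, 13.9375, 46.338]
Distance = sqrt(106.7702) = 10.333


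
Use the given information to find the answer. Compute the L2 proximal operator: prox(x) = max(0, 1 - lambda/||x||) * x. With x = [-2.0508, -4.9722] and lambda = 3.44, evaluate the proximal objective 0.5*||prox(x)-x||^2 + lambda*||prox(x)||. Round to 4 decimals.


Step 1: Compute ||x||.
||x|| = 5.3785
Step 2: Compute scaling factor.
scale = max(0, 1 - 3.44/5.3785) = 0.3604
Step 3: prox(x) = [-0.7391, -1.7921]
||prox(x)|| = 1.9385
Step 4: Proximal objective.
0.5*||prox-x||^2 = 5.9168
lambda*||prox|| = 6.6684
Total = 12.5853


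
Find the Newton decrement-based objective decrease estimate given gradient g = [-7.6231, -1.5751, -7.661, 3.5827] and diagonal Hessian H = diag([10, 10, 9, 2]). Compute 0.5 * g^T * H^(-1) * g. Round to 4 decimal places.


Step 1: H is diagonal, so H^(-1) * g = [-0.7623, -0.1575, -0.8512, 1.7914].
Step 2: g^T H^(-1) g = sum_i g_i^2 / H_ii
  = (-7.6231)^2/10 + (-1.5751)^2/10 + (-7.661)^2/9 + (3.5827)^2/2
  = 5.8112 + 0.2481 + 6.5212 + 6.4179 = 18.9983
Step 3: Objective decrease = 0.5 * g^T H^(-1) g = 9.4992


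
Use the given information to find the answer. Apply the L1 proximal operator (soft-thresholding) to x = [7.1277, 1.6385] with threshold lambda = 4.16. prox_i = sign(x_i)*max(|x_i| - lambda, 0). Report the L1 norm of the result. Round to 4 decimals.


Soft-thresholding with lambda = 4.16:
prox(7.1277) = sign(7.1277)*max(|7.1277| - 4.16, 0) = 2.9677
prox(1.6385) = sign(1.6385)*max(|1.6385| - 4.16, 0) = 0.0
prox(x) = [2.9677, 0.0]
||prox(x)||_1 = 2.9677 + 0.0 = 2.9677


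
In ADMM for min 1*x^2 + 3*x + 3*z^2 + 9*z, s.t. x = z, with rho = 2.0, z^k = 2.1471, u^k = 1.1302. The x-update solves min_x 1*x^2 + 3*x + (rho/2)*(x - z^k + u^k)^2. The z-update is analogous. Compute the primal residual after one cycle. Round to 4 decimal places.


ADMM iteration with rho = 2.0, z^k = 2.1471, u^k = 1.1302
Step 1: x-update.
Minimize 1*x^2 + 3*x + (2.0/2)*(x - 2.1471 + 1.1302)^2
FOC: (2*1 + 2.0)*x = -3 + 2.0*(2.1471 - 1.1302)
x^{k+1} = -0.2416
Step 2: z-update.
Minimize 3*z^2 + 9*z + (2.0/2)*(-0.2416 - z + 1.1302)^2
FOC: (2*3 + 2.0)*z = -9 + 2.0*(-0.2416 + 1.1302)
z^{k+1} = -0.9028
Step 3: u-update.
u^{k+1} = 1.1302 - 0.2416 + 0.9028 = 1.7915
Step 4: Primal residual = |-0.2416 + 0.9028| = 0.6613


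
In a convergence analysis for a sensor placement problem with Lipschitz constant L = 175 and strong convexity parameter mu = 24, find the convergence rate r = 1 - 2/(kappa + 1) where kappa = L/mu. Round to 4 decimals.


Step 1: Compute the condition number.
kappa = L/mu = 175/24 = 7.2917
Step 2: Compute the convergence rate.
r = 1 - 2/(kappa + 1) = 1 - 2*mu/(L + mu) = (L - mu)/(L + mu) = 151/199 = 0.7588


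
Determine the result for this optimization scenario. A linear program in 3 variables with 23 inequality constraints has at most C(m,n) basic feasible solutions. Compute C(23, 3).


Each vertex corresponds to some choice of n active constraints out of m, so the number of vertices is at most C(m, n) = m! / (n!(m-n)!).
m = 23, n = 3
Numerator: 23 * 22 * 21
Denominator: 3! = 6
C(23, 3) = 1771


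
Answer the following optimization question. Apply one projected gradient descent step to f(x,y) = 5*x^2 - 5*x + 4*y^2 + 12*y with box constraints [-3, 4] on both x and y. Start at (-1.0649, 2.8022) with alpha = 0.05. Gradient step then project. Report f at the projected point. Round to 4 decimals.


Step 1: Compute gradient at (-1.0649, 2.8022).
grad_x = 2*5*-1.0649 - 5 = -15.649
grad_y = 2*4*2.8022 + 12 = 34.4176
Step 2: Gradient step.
x_raw = -1.0649 - 0.05*-15.649 = -0.2825
y_raw = 2.8022 - 0.05*34.4176 = 1.0813
Step 3: Project onto [-3, 4].
x_proj = clip(-0.2825) = -0.2825
y_proj = clip(1.0813) = 1.0813
Step 4: Evaluate f.
f(-0.2825, 1.0813) = 19.464


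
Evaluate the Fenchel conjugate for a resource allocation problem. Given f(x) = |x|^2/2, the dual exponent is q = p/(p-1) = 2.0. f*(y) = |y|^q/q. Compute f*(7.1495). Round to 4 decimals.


The conjugate exponent q satisfies 1/p + 1/q = 1.
p = 2, so q = 2/(2 - 1) = 2.0
|y|^q = 7.1495^2.0 = 51.1154
f*(7.1495) = 51.1154 / 2.0 = 25.5577


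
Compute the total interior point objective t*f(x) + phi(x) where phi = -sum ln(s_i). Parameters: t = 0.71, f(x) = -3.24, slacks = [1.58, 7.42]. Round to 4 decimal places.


Step 1: Compute log-barrier.
ln values: [0.4574, 2.0042]
phi = -(0.4574 + 2.0042) = -2.4616
Step 2: Compute augmented objective.
t*f(x) = 0.71*-3.24 = -2.3004
Total = -2.3004 - 2.4616 = -4.762


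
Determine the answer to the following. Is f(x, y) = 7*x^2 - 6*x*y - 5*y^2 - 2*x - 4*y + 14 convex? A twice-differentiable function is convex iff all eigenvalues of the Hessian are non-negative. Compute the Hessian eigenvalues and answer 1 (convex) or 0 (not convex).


The Hessian of f(x,y) = 7*x^2 - 6*x*y - 5*y^2 - 2*x - 4*y + 14 is:
H = [[14, -6], [-6, -10]]
Trace = 14 - 10 = 4
Determinant = 14*-10 - (-6)^2 = -176
Discriminant = (4)^2 - 4*-176 = 720.0
Eigenvalues: lambda_1 = -11.4164, lambda_2 = 15.4164
The function is not convex.

0


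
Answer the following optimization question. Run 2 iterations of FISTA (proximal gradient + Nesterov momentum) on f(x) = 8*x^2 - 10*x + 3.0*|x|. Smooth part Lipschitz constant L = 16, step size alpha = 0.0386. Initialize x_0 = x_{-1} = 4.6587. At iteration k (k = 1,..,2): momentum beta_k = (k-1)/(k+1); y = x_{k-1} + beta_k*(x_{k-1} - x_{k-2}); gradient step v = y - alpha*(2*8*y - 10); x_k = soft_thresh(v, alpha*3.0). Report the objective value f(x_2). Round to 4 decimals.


FISTA on f(x) = 8*x^2 - 10*x + 3.0*|x|
L = 16, alpha = 0.0386
Iteration 1: beta = 0.0, y = 4.6587 + 0.0*(4.6587 - 4.6587) = 4.6587
  grad(y) = 64.5392, v = y - alpha*grad = 2.1675
  prox(v) = soft_thresh(2.1675, 0.1158) = 2.0517
Iteration 2: beta = 0.3333, y = 2.0517 + 0.3333*(2.0517 - 4.6587) = 1.1827
  grad(y) = 8.9229, v = y - alpha*grad = 0.8383
  prox(v) = soft_thresh(0.8383, 0.1158) = 0.7225
f(x_2) = 8*0.7225^2 - 10*0.7225 + 3.0*|0.7225| = -0.8816


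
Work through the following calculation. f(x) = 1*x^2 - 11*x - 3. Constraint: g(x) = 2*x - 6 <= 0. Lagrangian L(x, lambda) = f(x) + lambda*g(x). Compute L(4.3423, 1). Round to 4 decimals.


Step 1: Evaluate f(x).
f(4.3423) = 1*4.3423^2 - 11*4.3423 - 3 = -31.9097
Step 2: Evaluate g(x).
g(4.3423) = 2*4.3423 - 6 = 2.6846
Step 3: Compute Lagrangian.
L = -31.9097 + 1*2.6846 = -29.2251


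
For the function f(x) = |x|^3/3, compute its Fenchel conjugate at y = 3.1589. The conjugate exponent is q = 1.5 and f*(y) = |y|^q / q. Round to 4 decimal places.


The conjugate exponent q satisfies 1/p + 1/q = 1.
p = 3, so q = 3/(3 - 1) = 1.5
|y|^q = 3.1589^1.5 = 5.6144
f*(3.1589) = 5.6144 / 1.5 = 3.7429


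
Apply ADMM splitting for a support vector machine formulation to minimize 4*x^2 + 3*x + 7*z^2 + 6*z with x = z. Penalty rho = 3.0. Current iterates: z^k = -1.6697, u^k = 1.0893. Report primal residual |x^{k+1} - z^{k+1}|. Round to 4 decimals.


ADMM iteration with rho = 3.0, z^k = -1.6697, u^k = 1.0893
Step 1: x-update.
Minimize 4*x^2 + 3*x + (3.0/2)*(x + 1.6697 + 1.0893)^2
FOC: (2*4 + 3.0)*x = -3 + 3.0*(-1.6697 - 1.0893)
x^{k+1} = -1.0252
Step 2: z-update.
Minimize 7*z^2 + 6*z + (3.0/2)*(-1.0252 - z + 1.0893)^2
FOC: (2*7 + 3.0)*z = -6 + 3.0*(-1.0252 + 1.0893)
z^{k+1} = -0.3416
Step 3: u-update.
u^{k+1} = 1.0893 - 1.0252 + 0.3416 = 0.4057
Step 4: Primal residual = |-1.0252 + 0.3416| = 0.6836


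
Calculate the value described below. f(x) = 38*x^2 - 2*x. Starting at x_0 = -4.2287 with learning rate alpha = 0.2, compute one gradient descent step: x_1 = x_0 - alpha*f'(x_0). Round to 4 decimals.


We compute the gradient at x_0 and apply the update.
f'(x) = 76*x - 2
f'(-4.2287) = 76*-4.2287 - 2 = -323.3812
x_1 = -4.2287 - 0.2*-323.3812 = 60.4475


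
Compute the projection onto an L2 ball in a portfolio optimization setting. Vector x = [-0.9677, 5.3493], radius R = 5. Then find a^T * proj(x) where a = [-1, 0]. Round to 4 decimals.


Step 1: Compute ||x|| (intermediates to 6 decimals).
||x|| = sqrt((-0.9677)^2 + 5.3493^2) = 5.436125
Step 2: Project.
Since ||x|| > R, scale = R/||x|| = 5/5.436125 = 0.919773, proj(x) = scale * x
proj(x) = [-0.890064, 4.920142]
Step 3: Dot product.
a^T * proj(x) = -1*(-0.890064) + 0*4.920142 = 0.8901
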